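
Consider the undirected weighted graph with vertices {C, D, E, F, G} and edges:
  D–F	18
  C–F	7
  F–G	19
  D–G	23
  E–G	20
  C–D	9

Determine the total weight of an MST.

Sort edges by weight, then run Kruskal:
C–F (7): add. Components now {C,F} {D} {E} {G}
C–D (9): add. Components now {C,D,F} {E} {G}
D–F (18): skip — D and F already connected.
F–G (19): add. Components now {C,D,F,G} {E}
E–G (20): add. Components now {C,D,E,F,G}
MST edges: C–F, C–D, F–G, E–G; total weight 7+9+19+20 = 55.

55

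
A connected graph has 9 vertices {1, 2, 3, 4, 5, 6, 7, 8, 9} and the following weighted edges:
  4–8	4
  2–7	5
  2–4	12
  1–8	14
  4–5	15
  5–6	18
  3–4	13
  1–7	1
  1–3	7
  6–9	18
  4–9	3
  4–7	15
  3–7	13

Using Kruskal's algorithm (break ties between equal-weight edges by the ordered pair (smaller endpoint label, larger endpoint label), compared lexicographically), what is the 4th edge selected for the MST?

Kruskal's algorithm — process edges by increasing weight (ties by edge label):
1–7 (1): add — endpoints in different components.
4–9 (3): add — endpoints in different components.
4–8 (4): add — endpoints in different components.
2–7 (5): add — endpoints in different components.
1–3 (7): add — endpoints in different components.
2–4 (12): add — endpoints in different components.
3–4 (13): skip — 3 and 4 already connected.
3–7 (13): skip — 3 and 7 already connected.
1–8 (14): skip — 1 and 8 already connected.
4–5 (15): add — endpoints in different components.
4–7 (15): skip — 4 and 7 already connected.
5–6 (18): add — endpoints in different components.
The 4th edge added is 2–7.

2-7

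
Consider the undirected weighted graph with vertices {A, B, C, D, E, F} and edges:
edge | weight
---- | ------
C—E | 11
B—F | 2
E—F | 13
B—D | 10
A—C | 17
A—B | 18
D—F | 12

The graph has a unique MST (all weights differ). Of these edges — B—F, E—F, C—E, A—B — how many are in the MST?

3

Sort edges by weight, then run Kruskal:
B—F (2): add. Components now {A} {B,F} {C} {D} {E}
B—D (10): add. Components now {A} {B,D,F} {C} {E}
C—E (11): add. Components now {A} {B,D,F} {C,E}
D—F (12): skip — D and F already connected.
E—F (13): add. Components now {A} {B,C,D,E,F}
A—C (17): add. Components now {A,B,C,D,E,F}
MST edge set: {B—F, B—D, C—E, E—F, A—C}.
Of the listed edges, {B—F, E—F, C—E} are in the MST → 3.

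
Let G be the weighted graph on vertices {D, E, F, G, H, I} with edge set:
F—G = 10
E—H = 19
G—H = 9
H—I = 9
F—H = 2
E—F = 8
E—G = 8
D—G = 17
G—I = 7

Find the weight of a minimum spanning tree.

Prim's algorithm from I:
Step 1: frontier [G—I 7, H—I 9] → take G—I (7); add G.
Step 2: frontier [E—G 8, G—H 9, F—G 10, D—G 17, H—I 9] → take E—G (8); add E.
Step 3: frontier [E—F 8, E—H 19, G—H 9, F—G 10, D—G 17, H—I 9] → take E—F (8); add F.
Step 4: frontier [E—H 19, F—H 2, G—H 9, D—G 17, H—I 9] → take F—H (2); add H.
Step 5: frontier [D—G 17] → take D—G (17); add D.
MST edges: G—I, E—G, E—F, F—H, D—G; total weight 7+8+8+2+17 = 42.

42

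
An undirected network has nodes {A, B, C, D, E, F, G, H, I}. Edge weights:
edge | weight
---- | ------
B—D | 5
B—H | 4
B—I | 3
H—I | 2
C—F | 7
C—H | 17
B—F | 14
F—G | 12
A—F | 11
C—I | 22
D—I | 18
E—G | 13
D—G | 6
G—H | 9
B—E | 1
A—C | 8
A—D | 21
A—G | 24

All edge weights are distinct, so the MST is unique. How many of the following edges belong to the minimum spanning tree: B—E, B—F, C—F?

Sort edges by weight, then run Kruskal:
B—E (1): add — endpoints in different components.
H—I (2): add — endpoints in different components.
B—I (3): add — endpoints in different components.
B—H (4): skip — B and H already connected.
B—D (5): add — endpoints in different components.
D—G (6): add — endpoints in different components.
C—F (7): add — endpoints in different components.
A—C (8): add — endpoints in different components.
G—H (9): skip — G and H already connected.
A—F (11): skip — A and F already connected.
F—G (12): add — endpoints in different components.
MST edge set: {B—E, H—I, B—I, B—D, D—G, C—F, A—C, F—G}.
Of the listed edges, {B—E, C—F} are in the MST → 2.

2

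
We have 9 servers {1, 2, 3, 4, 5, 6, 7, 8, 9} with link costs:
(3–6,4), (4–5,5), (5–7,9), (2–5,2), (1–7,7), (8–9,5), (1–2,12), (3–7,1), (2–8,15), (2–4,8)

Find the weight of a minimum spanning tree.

Sort edges by weight, then run Kruskal:
3–7 (1): add — endpoints in different components.
2–5 (2): add — endpoints in different components.
3–6 (4): add — endpoints in different components.
4–5 (5): add — endpoints in different components.
8–9 (5): add — endpoints in different components.
1–7 (7): add — endpoints in different components.
2–4 (8): skip — 2 and 4 already connected.
5–7 (9): add — endpoints in different components.
1–2 (12): skip — 1 and 2 already connected.
2–8 (15): add — endpoints in different components.
MST edges: 3–7, 2–5, 3–6, 4–5, 8–9, 1–7, 5–7, 2–8; total weight 1+2+4+5+5+7+9+15 = 48.

48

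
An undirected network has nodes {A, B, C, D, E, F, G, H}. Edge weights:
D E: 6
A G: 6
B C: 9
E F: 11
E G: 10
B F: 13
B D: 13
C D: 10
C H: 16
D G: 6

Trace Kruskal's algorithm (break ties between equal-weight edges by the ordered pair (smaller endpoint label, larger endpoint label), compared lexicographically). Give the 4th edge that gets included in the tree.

B-C

Sort edges by weight, then run Kruskal:
A G (6): add — endpoints in different components.
D E (6): add — endpoints in different components.
D G (6): add — endpoints in different components.
B C (9): add — endpoints in different components.
C D (10): add — endpoints in different components.
E G (10): skip — E and G already connected.
E F (11): add — endpoints in different components.
B D (13): skip — B and D already connected.
B F (13): skip — B and F already connected.
C H (16): add — endpoints in different components.
The 4th edge added is B C.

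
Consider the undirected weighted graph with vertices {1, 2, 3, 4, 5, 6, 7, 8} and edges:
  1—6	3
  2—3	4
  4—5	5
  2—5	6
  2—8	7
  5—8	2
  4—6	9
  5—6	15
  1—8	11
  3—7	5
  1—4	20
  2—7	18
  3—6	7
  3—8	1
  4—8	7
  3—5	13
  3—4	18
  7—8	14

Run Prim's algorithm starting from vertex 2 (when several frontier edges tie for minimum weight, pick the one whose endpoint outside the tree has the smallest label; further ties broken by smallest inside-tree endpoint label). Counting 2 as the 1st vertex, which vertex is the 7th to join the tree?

6

Prim, starting at 2.
Step 1: cheapest edge leaving the tree is 2—3 (4); add 3.
Step 2: cheapest edge leaving the tree is 3—8 (1); add 8.
Step 3: cheapest edge leaving the tree is 5—8 (2); add 5.
Step 4: cheapest edge leaving the tree is 4—5 (5); add 4.
Step 5: cheapest edge leaving the tree is 3—7 (5); add 7.
Step 6: cheapest edge leaving the tree is 3—6 (7); add 6.
Step 7: cheapest edge leaving the tree is 1—6 (3); add 1.
Vertex order: 2, 3, 8, 5, 4, 7, 6, 1. The 7th vertex is 6.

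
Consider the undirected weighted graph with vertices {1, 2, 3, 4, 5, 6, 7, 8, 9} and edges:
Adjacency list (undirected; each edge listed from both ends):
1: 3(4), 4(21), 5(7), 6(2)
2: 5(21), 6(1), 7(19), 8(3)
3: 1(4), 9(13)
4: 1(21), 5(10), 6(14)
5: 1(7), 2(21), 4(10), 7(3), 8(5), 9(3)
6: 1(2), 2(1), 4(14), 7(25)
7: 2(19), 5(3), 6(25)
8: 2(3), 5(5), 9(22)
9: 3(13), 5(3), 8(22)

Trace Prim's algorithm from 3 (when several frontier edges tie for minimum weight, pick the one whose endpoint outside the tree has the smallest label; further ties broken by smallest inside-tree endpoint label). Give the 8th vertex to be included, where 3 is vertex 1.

Prim, starting at 3.
Step 1: cheapest edge leaving the tree is 1 3 (4); add 1.
Step 2: cheapest edge leaving the tree is 1 6 (2); add 6.
Step 3: cheapest edge leaving the tree is 2 6 (1); add 2.
Step 4: cheapest edge leaving the tree is 2 8 (3); add 8.
Step 5: cheapest edge leaving the tree is 5 8 (5); add 5.
Step 6: cheapest edge leaving the tree is 5 7 (3); add 7.
Step 7: cheapest edge leaving the tree is 5 9 (3); add 9.
Step 8: cheapest edge leaving the tree is 4 5 (10); add 4.
Vertex order: 3, 1, 6, 2, 8, 5, 7, 9, 4. The 8th vertex is 9.

9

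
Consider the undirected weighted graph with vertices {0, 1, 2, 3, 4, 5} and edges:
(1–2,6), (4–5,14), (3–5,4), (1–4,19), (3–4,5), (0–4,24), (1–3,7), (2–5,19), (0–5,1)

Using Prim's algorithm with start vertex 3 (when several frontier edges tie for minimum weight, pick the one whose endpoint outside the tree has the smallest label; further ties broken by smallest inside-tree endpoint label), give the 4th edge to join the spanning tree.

Prim's algorithm from 3:
Step 1: cheapest edge leaving the tree is 3–5 (4); add 5.
Step 2: cheapest edge leaving the tree is 0–5 (1); add 0.
Step 3: cheapest edge leaving the tree is 3–4 (5); add 4.
Step 4: cheapest edge leaving the tree is 1–3 (7); add 1.
Step 5: cheapest edge leaving the tree is 1–2 (6); add 2.
The 4th edge added is 1–3.

1-3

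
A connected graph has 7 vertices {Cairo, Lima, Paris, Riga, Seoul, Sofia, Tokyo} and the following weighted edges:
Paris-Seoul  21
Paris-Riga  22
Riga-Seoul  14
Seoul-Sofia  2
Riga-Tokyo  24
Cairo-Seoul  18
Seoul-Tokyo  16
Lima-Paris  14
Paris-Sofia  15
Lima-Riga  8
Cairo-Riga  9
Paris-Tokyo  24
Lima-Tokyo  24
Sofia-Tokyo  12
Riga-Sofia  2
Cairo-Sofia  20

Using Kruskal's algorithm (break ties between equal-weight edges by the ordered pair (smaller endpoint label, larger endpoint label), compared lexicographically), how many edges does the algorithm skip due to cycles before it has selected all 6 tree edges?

Sort edges by weight, then run Kruskal:
Riga-Sofia (2): add. Components now {Riga,Sofia} {Cairo} {Lima} {Tokyo} {Seoul} {Paris}
Seoul-Sofia (2): add. Components now {Riga,Seoul,Sofia} {Cairo} {Lima} {Tokyo} {Paris}
Lima-Riga (8): add. Components now {Lima,Riga,Seoul,Sofia} {Cairo} {Tokyo} {Paris}
Cairo-Riga (9): add. Components now {Cairo,Lima,Riga,Seoul,Sofia} {Tokyo} {Paris}
Sofia-Tokyo (12): add. Components now {Cairo,Lima,Riga,Seoul,Sofia,Tokyo} {Paris}
Lima-Paris (14): add. Components now {Cairo,Lima,Paris,Riga,Seoul,Sofia,Tokyo}
Edges rejected before the tree was complete: 0.

0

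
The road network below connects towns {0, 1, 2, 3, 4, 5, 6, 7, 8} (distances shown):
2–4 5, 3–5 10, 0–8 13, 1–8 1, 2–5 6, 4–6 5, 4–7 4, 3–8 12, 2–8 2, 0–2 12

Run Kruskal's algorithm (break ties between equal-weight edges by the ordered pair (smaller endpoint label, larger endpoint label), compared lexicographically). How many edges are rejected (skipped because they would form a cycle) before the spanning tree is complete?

0

Sort edges by weight, then run Kruskal:
1–8 (1): add — endpoints in different components.
2–8 (2): add — endpoints in different components.
4–7 (4): add — endpoints in different components.
2–4 (5): add — endpoints in different components.
4–6 (5): add — endpoints in different components.
2–5 (6): add — endpoints in different components.
3–5 (10): add — endpoints in different components.
0–2 (12): add — endpoints in different components.
Edges rejected before the tree was complete: 0.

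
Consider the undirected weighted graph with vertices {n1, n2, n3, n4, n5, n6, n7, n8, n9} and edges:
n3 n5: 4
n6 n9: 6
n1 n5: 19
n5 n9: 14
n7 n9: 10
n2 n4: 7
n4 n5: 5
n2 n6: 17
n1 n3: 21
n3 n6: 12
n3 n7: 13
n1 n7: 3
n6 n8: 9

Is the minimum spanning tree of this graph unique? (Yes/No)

Kruskal: consider edges lightest-first.
n1 n7 (3): add — endpoints in different components.
n3 n5 (4): add — endpoints in different components.
n4 n5 (5): add — endpoints in different components.
n6 n9 (6): add — endpoints in different components.
n2 n4 (7): add — endpoints in different components.
n6 n8 (9): add — endpoints in different components.
n7 n9 (10): add — endpoints in different components.
n3 n6 (12): add — endpoints in different components.
Every non-tree edge has weight strictly greater than the heaviest edge on the tree path between its endpoints, so the MST is unique.

Yes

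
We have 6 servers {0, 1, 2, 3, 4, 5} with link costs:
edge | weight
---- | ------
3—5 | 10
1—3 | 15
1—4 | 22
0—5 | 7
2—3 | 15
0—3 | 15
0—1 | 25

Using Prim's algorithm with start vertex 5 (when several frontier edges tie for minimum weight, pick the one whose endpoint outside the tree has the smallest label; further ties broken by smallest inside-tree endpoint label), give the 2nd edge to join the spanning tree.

Prim's algorithm from 5:
Step 1: cheapest edge leaving the tree is 0—5 (7); add 0.
Step 2: cheapest edge leaving the tree is 3—5 (10); add 3.
Step 3: cheapest edge leaving the tree is 1—3 (15); add 1.
Step 4: cheapest edge leaving the tree is 2—3 (15); add 2.
Step 5: cheapest edge leaving the tree is 1—4 (22); add 4.
The 2nd edge added is 3—5.

3-5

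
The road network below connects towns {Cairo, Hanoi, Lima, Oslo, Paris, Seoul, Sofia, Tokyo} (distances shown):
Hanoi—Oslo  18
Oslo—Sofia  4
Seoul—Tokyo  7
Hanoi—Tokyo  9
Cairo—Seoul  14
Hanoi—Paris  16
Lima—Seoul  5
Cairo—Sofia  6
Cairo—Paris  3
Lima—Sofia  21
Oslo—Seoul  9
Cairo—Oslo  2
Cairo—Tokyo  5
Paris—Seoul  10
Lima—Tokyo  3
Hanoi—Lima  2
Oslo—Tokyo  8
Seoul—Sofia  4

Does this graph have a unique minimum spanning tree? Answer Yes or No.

Sort edges by weight, then run Kruskal:
Cairo—Oslo (2): add — endpoints in different components.
Hanoi—Lima (2): add — endpoints in different components.
Cairo—Paris (3): add — endpoints in different components.
Lima—Tokyo (3): add — endpoints in different components.
Oslo—Sofia (4): add — endpoints in different components.
Seoul—Sofia (4): add — endpoints in different components.
Cairo—Tokyo (5): add — endpoints in different components.
Non-tree edge Lima—Seoul has weight 5, equal to the heaviest edge on its tree cycle — swapping gives another MST of the same weight. Not unique.

No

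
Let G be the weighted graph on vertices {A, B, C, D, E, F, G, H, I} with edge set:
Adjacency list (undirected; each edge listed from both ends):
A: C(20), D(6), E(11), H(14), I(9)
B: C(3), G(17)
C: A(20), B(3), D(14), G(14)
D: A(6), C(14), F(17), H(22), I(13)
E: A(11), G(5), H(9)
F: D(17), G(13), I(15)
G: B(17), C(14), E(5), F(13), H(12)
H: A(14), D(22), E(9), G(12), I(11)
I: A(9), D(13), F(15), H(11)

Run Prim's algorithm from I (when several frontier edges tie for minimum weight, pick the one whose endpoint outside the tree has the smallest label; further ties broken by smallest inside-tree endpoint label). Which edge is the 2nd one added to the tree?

Prim, starting at I.
Step 1: cheapest edge leaving the tree is A–I (9); add A.
Step 2: cheapest edge leaving the tree is A–D (6); add D.
Step 3: cheapest edge leaving the tree is A–E (11); add E.
Step 4: cheapest edge leaving the tree is E–G (5); add G.
Step 5: cheapest edge leaving the tree is E–H (9); add H.
Step 6: cheapest edge leaving the tree is F–G (13); add F.
Step 7: cheapest edge leaving the tree is C–D (14); add C.
Step 8: cheapest edge leaving the tree is B–C (3); add B.
The 2nd edge added is A–D.

A-D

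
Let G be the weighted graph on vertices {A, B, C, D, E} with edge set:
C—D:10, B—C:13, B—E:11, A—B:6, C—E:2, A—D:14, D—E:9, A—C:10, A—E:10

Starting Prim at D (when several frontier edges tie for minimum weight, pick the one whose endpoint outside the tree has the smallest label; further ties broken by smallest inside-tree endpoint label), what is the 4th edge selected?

A-B

Prim, starting at D.
Step 1: frontier [D—E 9, C—D 10, A—D 14] → take D—E (9); add E.
Step 2: frontier [C—D 10, A—D 14, C—E 2, A—E 10, B—E 11] → take C—E (2); add C.
Step 3: frontier [A—C 10, B—C 13, A—D 14, A—E 10, B—E 11] → take A—C (10); add A.
Step 4: frontier [A—B 6, B—C 13, B—E 11] → take A—B (6); add B.
The 4th edge added is A—B.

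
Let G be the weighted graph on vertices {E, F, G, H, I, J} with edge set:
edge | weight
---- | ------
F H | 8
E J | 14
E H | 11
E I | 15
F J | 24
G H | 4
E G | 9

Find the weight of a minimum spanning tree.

50

Sort edges by weight, then run Kruskal:
G H (4): add — endpoints in different components.
F H (8): add — endpoints in different components.
E G (9): add — endpoints in different components.
E H (11): skip — E and H already connected.
E J (14): add — endpoints in different components.
E I (15): add — endpoints in different components.
MST edges: G H, F H, E G, E J, E I; total weight 4+8+9+14+15 = 50.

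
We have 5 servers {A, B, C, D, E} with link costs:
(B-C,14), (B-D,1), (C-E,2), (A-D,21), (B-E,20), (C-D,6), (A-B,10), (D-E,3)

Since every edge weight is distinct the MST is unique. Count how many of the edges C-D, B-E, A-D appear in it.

Sort edges by weight, then run Kruskal:
B-D (1): add — endpoints in different components.
C-E (2): add — endpoints in different components.
D-E (3): add — endpoints in different components.
C-D (6): skip — C and D already connected.
A-B (10): add — endpoints in different components.
MST edge set: {B-D, C-E, D-E, A-B}.
Of the listed edges, {} are in the MST → 0.

0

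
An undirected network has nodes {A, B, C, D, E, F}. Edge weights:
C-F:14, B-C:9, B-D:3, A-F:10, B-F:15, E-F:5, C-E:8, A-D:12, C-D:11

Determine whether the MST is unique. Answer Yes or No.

Yes

Kruskal: consider edges lightest-first.
B-D (3): add — endpoints in different components.
E-F (5): add — endpoints in different components.
C-E (8): add — endpoints in different components.
B-C (9): add — endpoints in different components.
A-F (10): add — endpoints in different components.
Every non-tree edge has weight strictly greater than the heaviest edge on the tree path between its endpoints, so the MST is unique.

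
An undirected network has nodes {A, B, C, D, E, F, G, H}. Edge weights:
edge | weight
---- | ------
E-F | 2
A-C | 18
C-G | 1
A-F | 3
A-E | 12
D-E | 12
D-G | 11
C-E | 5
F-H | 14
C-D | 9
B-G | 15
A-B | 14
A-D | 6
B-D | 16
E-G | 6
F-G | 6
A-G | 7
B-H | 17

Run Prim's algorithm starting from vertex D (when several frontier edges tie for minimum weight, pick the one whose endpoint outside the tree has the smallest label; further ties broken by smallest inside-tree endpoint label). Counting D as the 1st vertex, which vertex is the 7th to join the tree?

Prim's algorithm from D:
Step 1: cheapest edge leaving the tree is A-D (6); add A.
Step 2: cheapest edge leaving the tree is A-F (3); add F.
Step 3: cheapest edge leaving the tree is E-F (2); add E.
Step 4: cheapest edge leaving the tree is C-E (5); add C.
Step 5: cheapest edge leaving the tree is C-G (1); add G.
Step 6: cheapest edge leaving the tree is A-B (14); add B.
Step 7: cheapest edge leaving the tree is F-H (14); add H.
Vertex order: D, A, F, E, C, G, B, H. The 7th vertex is B.

B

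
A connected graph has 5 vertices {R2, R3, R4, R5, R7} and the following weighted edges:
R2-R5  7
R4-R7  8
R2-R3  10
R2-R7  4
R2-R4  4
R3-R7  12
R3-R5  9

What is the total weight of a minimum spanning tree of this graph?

24

Grow the tree from R5 using Prim:
Step 1: cheapest edge leaving the tree is R2-R5 (7); add R2.
Step 2: cheapest edge leaving the tree is R2-R4 (4); add R4.
Step 3: cheapest edge leaving the tree is R2-R7 (4); add R7.
Step 4: cheapest edge leaving the tree is R3-R5 (9); add R3.
MST edges: R2-R5, R2-R4, R2-R7, R3-R5; total weight 7+4+4+9 = 24.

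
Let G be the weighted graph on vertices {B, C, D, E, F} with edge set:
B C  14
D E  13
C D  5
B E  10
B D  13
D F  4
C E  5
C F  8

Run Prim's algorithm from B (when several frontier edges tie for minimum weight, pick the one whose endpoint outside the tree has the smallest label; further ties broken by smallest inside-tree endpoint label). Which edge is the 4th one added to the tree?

D-F

Prim's algorithm from B:
Step 1: frontier [B E 10, B D 13, B C 14] → take B E (10); add E.
Step 2: frontier [B D 13, B C 14, C E 5, D E 13] → take C E (5); add C.
Step 3: frontier [B D 13, C D 5, C F 8, D E 13] → take C D (5); add D.
Step 4: frontier [C F 8, D F 4] → take D F (4); add F.
The 4th edge added is D F.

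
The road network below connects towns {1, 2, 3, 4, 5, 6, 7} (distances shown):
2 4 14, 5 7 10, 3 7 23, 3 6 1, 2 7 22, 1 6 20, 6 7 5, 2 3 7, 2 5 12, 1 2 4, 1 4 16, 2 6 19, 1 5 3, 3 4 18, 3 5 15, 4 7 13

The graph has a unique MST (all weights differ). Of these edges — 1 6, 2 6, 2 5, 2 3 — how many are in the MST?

1

Kruskal's algorithm — process edges by increasing weight (ties by edge label):
3 6 (1): add — endpoints in different components.
1 5 (3): add — endpoints in different components.
1 2 (4): add — endpoints in different components.
6 7 (5): add — endpoints in different components.
2 3 (7): add — endpoints in different components.
5 7 (10): skip — 5 and 7 already connected.
2 5 (12): skip — 2 and 5 already connected.
4 7 (13): add — endpoints in different components.
MST edge set: {3 6, 1 5, 1 2, 6 7, 2 3, 4 7}.
Of the listed edges, {2 3} are in the MST → 1.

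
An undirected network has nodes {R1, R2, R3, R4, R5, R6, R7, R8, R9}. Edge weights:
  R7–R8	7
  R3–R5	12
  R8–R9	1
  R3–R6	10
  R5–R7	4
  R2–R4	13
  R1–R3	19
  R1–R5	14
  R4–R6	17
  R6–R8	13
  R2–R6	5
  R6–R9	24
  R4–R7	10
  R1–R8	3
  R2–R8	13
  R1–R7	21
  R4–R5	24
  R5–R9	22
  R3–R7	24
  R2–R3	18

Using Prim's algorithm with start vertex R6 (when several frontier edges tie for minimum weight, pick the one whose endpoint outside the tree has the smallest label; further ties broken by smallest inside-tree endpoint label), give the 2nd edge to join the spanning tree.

R3-R6

Prim's algorithm from R6:
Step 1: cheapest edge leaving the tree is R2–R6 (5); add R2.
Step 2: cheapest edge leaving the tree is R3–R6 (10); add R3.
Step 3: cheapest edge leaving the tree is R3–R5 (12); add R5.
Step 4: cheapest edge leaving the tree is R5–R7 (4); add R7.
Step 5: cheapest edge leaving the tree is R7–R8 (7); add R8.
Step 6: cheapest edge leaving the tree is R8–R9 (1); add R9.
Step 7: cheapest edge leaving the tree is R1–R8 (3); add R1.
Step 8: cheapest edge leaving the tree is R4–R7 (10); add R4.
The 2nd edge added is R3–R6.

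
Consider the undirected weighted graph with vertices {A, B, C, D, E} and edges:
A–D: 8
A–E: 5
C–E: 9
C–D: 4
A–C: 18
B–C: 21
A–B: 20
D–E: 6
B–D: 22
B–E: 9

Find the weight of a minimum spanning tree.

24

Kruskal's algorithm — process edges by increasing weight (ties by edge label):
C–D (4): add — endpoints in different components.
A–E (5): add — endpoints in different components.
D–E (6): add — endpoints in different components.
A–D (8): skip — A and D already connected.
B–E (9): add — endpoints in different components.
MST edges: C–D, A–E, D–E, B–E; total weight 4+5+6+9 = 24.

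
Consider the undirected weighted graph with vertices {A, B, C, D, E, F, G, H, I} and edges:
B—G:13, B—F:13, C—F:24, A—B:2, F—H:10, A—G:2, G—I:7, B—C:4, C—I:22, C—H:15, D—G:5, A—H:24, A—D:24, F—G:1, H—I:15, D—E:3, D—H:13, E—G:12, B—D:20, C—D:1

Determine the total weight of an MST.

Sort edges by weight, then run Kruskal:
C—D (1): add — endpoints in different components.
F—G (1): add — endpoints in different components.
A—B (2): add — endpoints in different components.
A—G (2): add — endpoints in different components.
D—E (3): add — endpoints in different components.
B—C (4): add — endpoints in different components.
D—G (5): skip — D and G already connected.
G—I (7): add — endpoints in different components.
F—H (10): add — endpoints in different components.
MST edges: C—D, F—G, A—B, A—G, D—E, B—C, G—I, F—H; total weight 1+1+2+2+3+4+7+10 = 30.

30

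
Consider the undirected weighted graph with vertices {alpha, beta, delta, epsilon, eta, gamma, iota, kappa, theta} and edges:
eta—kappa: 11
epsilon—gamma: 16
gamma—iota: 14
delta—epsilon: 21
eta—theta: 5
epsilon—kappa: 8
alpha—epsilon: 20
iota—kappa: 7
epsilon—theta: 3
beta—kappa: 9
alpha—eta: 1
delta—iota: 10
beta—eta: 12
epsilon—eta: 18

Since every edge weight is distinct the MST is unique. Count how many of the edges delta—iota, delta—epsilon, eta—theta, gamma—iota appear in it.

Kruskal: consider edges lightest-first.
alpha—eta (1): add — endpoints in different components.
epsilon—theta (3): add — endpoints in different components.
eta—theta (5): add — endpoints in different components.
iota—kappa (7): add — endpoints in different components.
epsilon—kappa (8): add — endpoints in different components.
beta—kappa (9): add — endpoints in different components.
delta—iota (10): add — endpoints in different components.
eta—kappa (11): skip — eta and kappa already connected.
beta—eta (12): skip — beta and eta already connected.
gamma—iota (14): add — endpoints in different components.
MST edge set: {alpha—eta, epsilon—theta, eta—theta, iota—kappa, epsilon—kappa, beta—kappa, delta—iota, gamma—iota}.
Of the listed edges, {delta—iota, eta—theta, gamma—iota} are in the MST → 3.

3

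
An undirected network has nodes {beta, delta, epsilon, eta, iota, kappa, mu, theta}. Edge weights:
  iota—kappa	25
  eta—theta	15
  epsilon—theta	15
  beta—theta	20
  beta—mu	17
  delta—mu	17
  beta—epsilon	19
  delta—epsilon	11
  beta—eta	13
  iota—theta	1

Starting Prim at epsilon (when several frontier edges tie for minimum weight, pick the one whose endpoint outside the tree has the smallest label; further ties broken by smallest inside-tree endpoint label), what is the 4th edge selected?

Grow the tree from epsilon using Prim:
Step 1: cheapest edge leaving the tree is delta—epsilon (11); add delta.
Step 2: cheapest edge leaving the tree is epsilon—theta (15); add theta.
Step 3: cheapest edge leaving the tree is iota—theta (1); add iota.
Step 4: cheapest edge leaving the tree is eta—theta (15); add eta.
Step 5: cheapest edge leaving the tree is beta—eta (13); add beta.
Step 6: cheapest edge leaving the tree is beta—mu (17); add mu.
Step 7: cheapest edge leaving the tree is iota—kappa (25); add kappa.
The 4th edge added is eta—theta.

eta-theta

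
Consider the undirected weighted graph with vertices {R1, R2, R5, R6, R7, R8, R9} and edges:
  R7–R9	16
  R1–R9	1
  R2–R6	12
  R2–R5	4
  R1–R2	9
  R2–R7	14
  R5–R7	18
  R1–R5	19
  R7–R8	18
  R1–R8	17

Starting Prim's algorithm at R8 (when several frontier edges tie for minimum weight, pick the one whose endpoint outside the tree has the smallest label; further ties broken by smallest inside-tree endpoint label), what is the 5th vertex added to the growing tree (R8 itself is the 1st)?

R5

Prim's algorithm from R8:
Step 1: cheapest edge leaving the tree is R1–R8 (17); add R1.
Step 2: cheapest edge leaving the tree is R1–R9 (1); add R9.
Step 3: cheapest edge leaving the tree is R1–R2 (9); add R2.
Step 4: cheapest edge leaving the tree is R2–R5 (4); add R5.
Step 5: cheapest edge leaving the tree is R2–R6 (12); add R6.
Step 6: cheapest edge leaving the tree is R2–R7 (14); add R7.
Vertex order: R8, R1, R9, R2, R5, R6, R7. The 5th vertex is R5.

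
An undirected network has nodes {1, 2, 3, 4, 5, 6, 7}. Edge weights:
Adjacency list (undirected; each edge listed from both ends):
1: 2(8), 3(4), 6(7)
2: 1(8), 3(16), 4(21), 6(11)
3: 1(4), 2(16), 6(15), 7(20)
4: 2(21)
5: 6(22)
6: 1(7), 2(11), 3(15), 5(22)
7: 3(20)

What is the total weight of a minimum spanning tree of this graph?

Prim, starting at 1.
Step 1: frontier [1—3 4, 1—6 7, 1—2 8] → take 1—3 (4); add 3.
Step 2: frontier [1—6 7, 1—2 8, 3—6 15, 2—3 16, 3—7 20] → take 1—6 (7); add 6.
Step 3: frontier [1—2 8, 2—3 16, 3—7 20, 2—6 11, 5—6 22] → take 1—2 (8); add 2.
Step 4: frontier [2—4 21, 3—7 20, 5—6 22] → take 3—7 (20); add 7.
Step 5: frontier [2—4 21, 5—6 22] → take 2—4 (21); add 4.
Step 6: frontier [5—6 22] → take 5—6 (22); add 5.
MST edges: 1—3, 1—6, 1—2, 3—7, 2—4, 5—6; total weight 4+7+8+20+21+22 = 82.

82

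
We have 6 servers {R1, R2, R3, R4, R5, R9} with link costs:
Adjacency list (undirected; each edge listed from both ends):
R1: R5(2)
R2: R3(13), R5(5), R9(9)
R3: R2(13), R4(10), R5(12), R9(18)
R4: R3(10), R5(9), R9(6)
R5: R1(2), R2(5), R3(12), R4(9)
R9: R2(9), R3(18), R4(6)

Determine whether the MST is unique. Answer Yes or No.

No

Kruskal's algorithm — process edges by increasing weight (ties by edge label):
R1–R5 (2): add. Components now {R2} {R1,R5} {R4} {R9} {R3}
R2–R5 (5): add. Components now {R1,R2,R5} {R4} {R9} {R3}
R4–R9 (6): add. Components now {R1,R2,R5} {R4,R9} {R3}
R2–R9 (9): add. Components now {R1,R2,R4,R5,R9} {R3}
R4–R5 (9): skip — R4 and R5 already connected.
R3–R4 (10): add. Components now {R1,R2,R3,R4,R5,R9}
Non-tree edge R4–R5 has weight 9, equal to the heaviest edge on its tree cycle — swapping gives another MST of the same weight. Not unique.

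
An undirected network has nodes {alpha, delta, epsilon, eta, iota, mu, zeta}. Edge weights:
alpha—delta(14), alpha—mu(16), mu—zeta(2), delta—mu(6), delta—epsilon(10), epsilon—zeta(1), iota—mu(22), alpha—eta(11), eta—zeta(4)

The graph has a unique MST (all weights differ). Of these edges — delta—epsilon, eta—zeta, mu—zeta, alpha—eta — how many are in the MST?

Kruskal: consider edges lightest-first.
epsilon—zeta (1): add — endpoints in different components.
mu—zeta (2): add — endpoints in different components.
eta—zeta (4): add — endpoints in different components.
delta—mu (6): add — endpoints in different components.
delta—epsilon (10): skip — epsilon and delta already connected.
alpha—eta (11): add — endpoints in different components.
alpha—delta (14): skip — alpha and delta already connected.
alpha—mu (16): skip — mu and alpha already connected.
iota—mu (22): add — endpoints in different components.
MST edge set: {epsilon—zeta, mu—zeta, eta—zeta, delta—mu, alpha—eta, iota—mu}.
Of the listed edges, {eta—zeta, mu—zeta, alpha—eta} are in the MST → 3.

3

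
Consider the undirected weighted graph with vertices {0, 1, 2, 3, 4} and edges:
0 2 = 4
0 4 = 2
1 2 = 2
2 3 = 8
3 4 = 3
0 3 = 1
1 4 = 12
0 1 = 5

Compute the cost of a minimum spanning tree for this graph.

9

Sort edges by weight, then run Kruskal:
0 3 (1): add — endpoints in different components.
0 4 (2): add — endpoints in different components.
1 2 (2): add — endpoints in different components.
3 4 (3): skip — 3 and 4 already connected.
0 2 (4): add — endpoints in different components.
MST edges: 0 3, 0 4, 1 2, 0 2; total weight 1+2+2+4 = 9.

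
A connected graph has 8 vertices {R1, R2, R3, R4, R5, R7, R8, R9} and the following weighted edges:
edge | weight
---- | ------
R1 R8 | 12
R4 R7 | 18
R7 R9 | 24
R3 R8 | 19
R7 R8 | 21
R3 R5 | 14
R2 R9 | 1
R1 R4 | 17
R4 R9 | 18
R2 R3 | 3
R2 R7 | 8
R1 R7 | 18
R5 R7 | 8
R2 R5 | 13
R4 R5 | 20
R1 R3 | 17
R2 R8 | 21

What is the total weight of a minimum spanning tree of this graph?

66

Prim's algorithm from R8:
Step 1: cheapest edge leaving the tree is R1 R8 (12); add R1.
Step 2: cheapest edge leaving the tree is R1 R3 (17); add R3.
Step 3: cheapest edge leaving the tree is R2 R3 (3); add R2.
Step 4: cheapest edge leaving the tree is R2 R9 (1); add R9.
Step 5: cheapest edge leaving the tree is R2 R7 (8); add R7.
Step 6: cheapest edge leaving the tree is R5 R7 (8); add R5.
Step 7: cheapest edge leaving the tree is R1 R4 (17); add R4.
MST edges: R1 R8, R1 R3, R2 R3, R2 R9, R2 R7, R5 R7, R1 R4; total weight 12+17+3+1+8+8+17 = 66.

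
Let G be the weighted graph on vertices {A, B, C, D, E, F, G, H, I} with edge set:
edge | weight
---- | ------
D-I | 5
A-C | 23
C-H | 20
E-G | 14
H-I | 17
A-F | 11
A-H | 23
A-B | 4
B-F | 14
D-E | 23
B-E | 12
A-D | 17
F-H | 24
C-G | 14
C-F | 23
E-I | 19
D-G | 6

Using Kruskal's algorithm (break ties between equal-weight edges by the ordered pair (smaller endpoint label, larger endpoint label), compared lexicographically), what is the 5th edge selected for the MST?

B-E

Sort edges by weight, then run Kruskal:
A-B (4): add — endpoints in different components.
D-I (5): add — endpoints in different components.
D-G (6): add — endpoints in different components.
A-F (11): add — endpoints in different components.
B-E (12): add — endpoints in different components.
B-F (14): skip — B and F already connected.
C-G (14): add — endpoints in different components.
E-G (14): add — endpoints in different components.
A-D (17): skip — A and D already connected.
H-I (17): add — endpoints in different components.
The 5th edge added is B-E.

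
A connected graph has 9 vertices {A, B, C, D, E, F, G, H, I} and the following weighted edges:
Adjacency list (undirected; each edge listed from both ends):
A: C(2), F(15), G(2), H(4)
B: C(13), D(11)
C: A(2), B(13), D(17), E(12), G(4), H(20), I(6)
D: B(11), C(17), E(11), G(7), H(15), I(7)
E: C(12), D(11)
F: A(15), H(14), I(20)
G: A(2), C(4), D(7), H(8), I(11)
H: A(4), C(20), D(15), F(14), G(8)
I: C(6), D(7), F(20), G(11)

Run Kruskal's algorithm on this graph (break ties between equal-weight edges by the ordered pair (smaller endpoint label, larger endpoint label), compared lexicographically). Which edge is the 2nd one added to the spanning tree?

Kruskal's algorithm — process edges by increasing weight (ties by edge label):
A—C (2): add — endpoints in different components.
A—G (2): add — endpoints in different components.
A—H (4): add — endpoints in different components.
C—G (4): skip — C and G already connected.
C—I (6): add — endpoints in different components.
D—G (7): add — endpoints in different components.
D—I (7): skip — D and I already connected.
G—H (8): skip — G and H already connected.
B—D (11): add — endpoints in different components.
D—E (11): add — endpoints in different components.
G—I (11): skip — G and I already connected.
C—E (12): skip — C and E already connected.
B—C (13): skip — B and C already connected.
F—H (14): add — endpoints in different components.
The 2nd edge added is A—G.

A-G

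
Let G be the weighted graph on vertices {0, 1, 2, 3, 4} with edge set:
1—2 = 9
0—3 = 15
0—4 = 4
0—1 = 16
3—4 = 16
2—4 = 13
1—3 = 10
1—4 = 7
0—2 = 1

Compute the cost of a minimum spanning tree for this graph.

Grow the tree from 1 using Prim:
Step 1: cheapest edge leaving the tree is 1—4 (7); add 4.
Step 2: cheapest edge leaving the tree is 0—4 (4); add 0.
Step 3: cheapest edge leaving the tree is 0—2 (1); add 2.
Step 4: cheapest edge leaving the tree is 1—3 (10); add 3.
MST edges: 1—4, 0—4, 0—2, 1—3; total weight 7+4+1+10 = 22.

22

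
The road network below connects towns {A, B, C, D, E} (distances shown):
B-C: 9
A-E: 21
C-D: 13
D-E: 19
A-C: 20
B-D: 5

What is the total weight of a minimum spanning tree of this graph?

53

Kruskal's algorithm — process edges by increasing weight (ties by edge label):
B-D (5): add — endpoints in different components.
B-C (9): add — endpoints in different components.
C-D (13): skip — C and D already connected.
D-E (19): add — endpoints in different components.
A-C (20): add — endpoints in different components.
MST edges: B-D, B-C, D-E, A-C; total weight 5+9+19+20 = 53.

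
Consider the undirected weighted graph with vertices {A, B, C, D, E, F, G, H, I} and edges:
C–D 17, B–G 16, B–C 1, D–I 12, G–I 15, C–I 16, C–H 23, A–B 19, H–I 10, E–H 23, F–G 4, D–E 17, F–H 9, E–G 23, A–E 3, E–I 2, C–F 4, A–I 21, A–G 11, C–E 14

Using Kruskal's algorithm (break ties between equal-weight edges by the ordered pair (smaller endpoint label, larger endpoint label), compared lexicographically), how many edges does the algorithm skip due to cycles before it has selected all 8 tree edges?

Kruskal: consider edges lightest-first.
B–C (1): add — endpoints in different components.
E–I (2): add — endpoints in different components.
A–E (3): add — endpoints in different components.
C–F (4): add — endpoints in different components.
F–G (4): add — endpoints in different components.
F–H (9): add — endpoints in different components.
H–I (10): add — endpoints in different components.
A–G (11): skip — A and G already connected.
D–I (12): add — endpoints in different components.
Edges rejected before the tree was complete: 1.

1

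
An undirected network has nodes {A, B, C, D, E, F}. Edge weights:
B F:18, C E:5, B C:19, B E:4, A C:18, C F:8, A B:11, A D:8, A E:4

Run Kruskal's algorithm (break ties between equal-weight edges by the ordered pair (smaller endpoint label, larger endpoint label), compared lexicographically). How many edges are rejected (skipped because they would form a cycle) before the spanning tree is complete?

Kruskal's algorithm — process edges by increasing weight (ties by edge label):
A E (4): add. Components now {A,E} {B} {C} {D} {F}
B E (4): add. Components now {A,B,E} {C} {D} {F}
C E (5): add. Components now {A,B,C,E} {D} {F}
A D (8): add. Components now {A,B,C,D,E} {F}
C F (8): add. Components now {A,B,C,D,E,F}
Edges rejected before the tree was complete: 0.

0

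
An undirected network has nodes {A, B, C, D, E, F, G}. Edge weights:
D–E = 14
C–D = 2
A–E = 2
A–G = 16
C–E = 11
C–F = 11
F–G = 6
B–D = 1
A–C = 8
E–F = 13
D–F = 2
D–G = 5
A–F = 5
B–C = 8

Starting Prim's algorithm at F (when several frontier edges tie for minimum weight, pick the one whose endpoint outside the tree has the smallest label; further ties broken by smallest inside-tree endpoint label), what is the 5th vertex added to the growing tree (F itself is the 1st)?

Prim's algorithm from F:
Step 1: frontier [D–F 2, A–F 5, F–G 6, C–F 11, E–F 13] → take D–F (2); add D.
Step 2: frontier [B–D 1, C–D 2, D–G 5, D–E 14, A–F 5, F–G 6, C–F 11, E–F 13] → take B–D (1); add B.
Step 3: frontier [B–C 8, C–D 2, D–G 5, D–E 14, A–F 5, F–G 6, C–F 11, E–F 13] → take C–D (2); add C.
Step 4: frontier [A–C 8, C–E 11, D–G 5, D–E 14, A–F 5, F–G 6, E–F 13] → take A–F (5); add A.
Step 5: frontier [A–E 2, A–G 16, C–E 11, D–G 5, D–E 14, F–G 6, E–F 13] → take A–E (2); add E.
Step 6: frontier [A–G 16, D–G 5, F–G 6] → take D–G (5); add G.
Vertex order: F, D, B, C, A, E, G. The 5th vertex is A.

A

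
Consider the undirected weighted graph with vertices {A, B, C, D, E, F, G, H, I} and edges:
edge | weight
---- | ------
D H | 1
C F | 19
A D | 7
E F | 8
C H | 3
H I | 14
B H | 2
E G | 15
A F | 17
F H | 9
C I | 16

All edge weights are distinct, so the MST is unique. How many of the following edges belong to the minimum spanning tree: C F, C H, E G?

2

Sort edges by weight, then run Kruskal:
D H (1): add — endpoints in different components.
B H (2): add — endpoints in different components.
C H (3): add — endpoints in different components.
A D (7): add — endpoints in different components.
E F (8): add — endpoints in different components.
F H (9): add — endpoints in different components.
H I (14): add — endpoints in different components.
E G (15): add — endpoints in different components.
MST edge set: {D H, B H, C H, A D, E F, F H, H I, E G}.
Of the listed edges, {C H, E G} are in the MST → 2.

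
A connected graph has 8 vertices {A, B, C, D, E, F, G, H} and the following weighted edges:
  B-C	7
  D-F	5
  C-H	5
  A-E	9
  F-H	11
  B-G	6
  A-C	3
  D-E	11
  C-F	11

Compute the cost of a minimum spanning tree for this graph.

Kruskal: consider edges lightest-first.
A-C (3): add — endpoints in different components.
C-H (5): add — endpoints in different components.
D-F (5): add — endpoints in different components.
B-G (6): add — endpoints in different components.
B-C (7): add — endpoints in different components.
A-E (9): add — endpoints in different components.
C-F (11): add — endpoints in different components.
MST edges: A-C, C-H, D-F, B-G, B-C, A-E, C-F; total weight 3+5+5+6+7+9+11 = 46.

46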